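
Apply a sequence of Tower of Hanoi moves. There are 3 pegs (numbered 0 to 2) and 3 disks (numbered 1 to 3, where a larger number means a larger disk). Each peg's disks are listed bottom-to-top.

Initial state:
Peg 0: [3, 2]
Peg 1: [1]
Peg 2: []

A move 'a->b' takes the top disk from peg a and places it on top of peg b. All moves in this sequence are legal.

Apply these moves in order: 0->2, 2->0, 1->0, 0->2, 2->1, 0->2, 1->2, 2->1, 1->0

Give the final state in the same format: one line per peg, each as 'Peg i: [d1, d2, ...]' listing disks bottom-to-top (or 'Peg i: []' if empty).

After move 1 (0->2):
Peg 0: [3]
Peg 1: [1]
Peg 2: [2]

After move 2 (2->0):
Peg 0: [3, 2]
Peg 1: [1]
Peg 2: []

After move 3 (1->0):
Peg 0: [3, 2, 1]
Peg 1: []
Peg 2: []

After move 4 (0->2):
Peg 0: [3, 2]
Peg 1: []
Peg 2: [1]

After move 5 (2->1):
Peg 0: [3, 2]
Peg 1: [1]
Peg 2: []

After move 6 (0->2):
Peg 0: [3]
Peg 1: [1]
Peg 2: [2]

After move 7 (1->2):
Peg 0: [3]
Peg 1: []
Peg 2: [2, 1]

After move 8 (2->1):
Peg 0: [3]
Peg 1: [1]
Peg 2: [2]

After move 9 (1->0):
Peg 0: [3, 1]
Peg 1: []
Peg 2: [2]

Answer: Peg 0: [3, 1]
Peg 1: []
Peg 2: [2]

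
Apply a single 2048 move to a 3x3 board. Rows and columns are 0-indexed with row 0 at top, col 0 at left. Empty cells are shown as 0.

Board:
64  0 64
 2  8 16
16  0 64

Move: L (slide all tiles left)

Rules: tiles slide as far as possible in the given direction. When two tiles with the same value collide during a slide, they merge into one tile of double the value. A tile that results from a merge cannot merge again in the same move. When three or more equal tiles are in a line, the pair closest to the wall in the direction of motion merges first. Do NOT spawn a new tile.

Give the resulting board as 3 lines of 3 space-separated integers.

Slide left:
row 0: [64, 0, 64] -> [128, 0, 0]
row 1: [2, 8, 16] -> [2, 8, 16]
row 2: [16, 0, 64] -> [16, 64, 0]

Answer: 128   0   0
  2   8  16
 16  64   0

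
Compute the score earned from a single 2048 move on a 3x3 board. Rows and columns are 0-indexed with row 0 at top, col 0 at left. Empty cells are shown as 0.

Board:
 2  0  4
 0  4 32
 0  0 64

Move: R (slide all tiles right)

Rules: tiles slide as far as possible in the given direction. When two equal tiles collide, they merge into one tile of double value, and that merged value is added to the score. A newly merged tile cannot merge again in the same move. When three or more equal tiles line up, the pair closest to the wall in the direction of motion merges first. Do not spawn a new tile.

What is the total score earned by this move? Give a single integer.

Answer: 0

Derivation:
Slide right:
row 0: [2, 0, 4] -> [0, 2, 4]  score +0 (running 0)
row 1: [0, 4, 32] -> [0, 4, 32]  score +0 (running 0)
row 2: [0, 0, 64] -> [0, 0, 64]  score +0 (running 0)
Board after move:
 0  2  4
 0  4 32
 0  0 64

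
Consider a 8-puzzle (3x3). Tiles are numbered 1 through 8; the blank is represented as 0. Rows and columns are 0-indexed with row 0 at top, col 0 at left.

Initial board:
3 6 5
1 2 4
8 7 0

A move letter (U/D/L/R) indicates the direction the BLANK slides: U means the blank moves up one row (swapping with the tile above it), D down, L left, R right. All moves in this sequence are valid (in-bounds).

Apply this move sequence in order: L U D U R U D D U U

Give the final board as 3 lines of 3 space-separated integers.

After move 1 (L):
3 6 5
1 2 4
8 0 7

After move 2 (U):
3 6 5
1 0 4
8 2 7

After move 3 (D):
3 6 5
1 2 4
8 0 7

After move 4 (U):
3 6 5
1 0 4
8 2 7

After move 5 (R):
3 6 5
1 4 0
8 2 7

After move 6 (U):
3 6 0
1 4 5
8 2 7

After move 7 (D):
3 6 5
1 4 0
8 2 7

After move 8 (D):
3 6 5
1 4 7
8 2 0

After move 9 (U):
3 6 5
1 4 0
8 2 7

After move 10 (U):
3 6 0
1 4 5
8 2 7

Answer: 3 6 0
1 4 5
8 2 7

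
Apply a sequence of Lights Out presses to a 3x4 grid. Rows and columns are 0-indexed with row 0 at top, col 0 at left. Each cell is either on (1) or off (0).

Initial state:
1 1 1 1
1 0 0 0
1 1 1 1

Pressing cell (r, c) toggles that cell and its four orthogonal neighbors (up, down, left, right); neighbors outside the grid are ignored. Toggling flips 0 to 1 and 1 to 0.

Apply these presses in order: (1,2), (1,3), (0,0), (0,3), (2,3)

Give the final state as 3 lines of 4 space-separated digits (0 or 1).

After press 1 at (1,2):
1 1 0 1
1 1 1 1
1 1 0 1

After press 2 at (1,3):
1 1 0 0
1 1 0 0
1 1 0 0

After press 3 at (0,0):
0 0 0 0
0 1 0 0
1 1 0 0

After press 4 at (0,3):
0 0 1 1
0 1 0 1
1 1 0 0

After press 5 at (2,3):
0 0 1 1
0 1 0 0
1 1 1 1

Answer: 0 0 1 1
0 1 0 0
1 1 1 1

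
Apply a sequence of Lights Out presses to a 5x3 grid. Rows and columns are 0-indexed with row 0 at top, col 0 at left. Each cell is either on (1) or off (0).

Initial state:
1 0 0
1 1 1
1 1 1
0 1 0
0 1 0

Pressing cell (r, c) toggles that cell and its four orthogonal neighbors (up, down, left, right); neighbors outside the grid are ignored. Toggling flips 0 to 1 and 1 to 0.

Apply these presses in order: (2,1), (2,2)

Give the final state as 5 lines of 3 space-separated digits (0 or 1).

After press 1 at (2,1):
1 0 0
1 0 1
0 0 0
0 0 0
0 1 0

After press 2 at (2,2):
1 0 0
1 0 0
0 1 1
0 0 1
0 1 0

Answer: 1 0 0
1 0 0
0 1 1
0 0 1
0 1 0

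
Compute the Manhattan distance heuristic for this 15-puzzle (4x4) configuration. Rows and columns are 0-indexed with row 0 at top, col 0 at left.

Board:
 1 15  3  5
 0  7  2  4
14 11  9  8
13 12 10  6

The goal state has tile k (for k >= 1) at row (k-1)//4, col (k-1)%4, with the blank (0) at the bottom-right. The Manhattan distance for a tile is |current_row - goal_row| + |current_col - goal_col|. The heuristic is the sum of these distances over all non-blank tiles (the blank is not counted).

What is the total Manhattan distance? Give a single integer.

Answer: 27

Derivation:
Tile 1: at (0,0), goal (0,0), distance |0-0|+|0-0| = 0
Tile 15: at (0,1), goal (3,2), distance |0-3|+|1-2| = 4
Tile 3: at (0,2), goal (0,2), distance |0-0|+|2-2| = 0
Tile 5: at (0,3), goal (1,0), distance |0-1|+|3-0| = 4
Tile 7: at (1,1), goal (1,2), distance |1-1|+|1-2| = 1
Tile 2: at (1,2), goal (0,1), distance |1-0|+|2-1| = 2
Tile 4: at (1,3), goal (0,3), distance |1-0|+|3-3| = 1
Tile 14: at (2,0), goal (3,1), distance |2-3|+|0-1| = 2
Tile 11: at (2,1), goal (2,2), distance |2-2|+|1-2| = 1
Tile 9: at (2,2), goal (2,0), distance |2-2|+|2-0| = 2
Tile 8: at (2,3), goal (1,3), distance |2-1|+|3-3| = 1
Tile 13: at (3,0), goal (3,0), distance |3-3|+|0-0| = 0
Tile 12: at (3,1), goal (2,3), distance |3-2|+|1-3| = 3
Tile 10: at (3,2), goal (2,1), distance |3-2|+|2-1| = 2
Tile 6: at (3,3), goal (1,1), distance |3-1|+|3-1| = 4
Sum: 0 + 4 + 0 + 4 + 1 + 2 + 1 + 2 + 1 + 2 + 1 + 0 + 3 + 2 + 4 = 27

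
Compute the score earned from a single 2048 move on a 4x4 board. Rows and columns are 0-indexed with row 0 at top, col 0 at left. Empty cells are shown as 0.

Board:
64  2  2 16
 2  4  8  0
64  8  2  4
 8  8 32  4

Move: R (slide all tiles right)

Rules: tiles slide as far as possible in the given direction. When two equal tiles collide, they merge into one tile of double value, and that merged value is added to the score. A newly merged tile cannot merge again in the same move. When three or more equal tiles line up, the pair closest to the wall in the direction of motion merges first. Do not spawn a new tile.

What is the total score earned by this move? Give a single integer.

Answer: 20

Derivation:
Slide right:
row 0: [64, 2, 2, 16] -> [0, 64, 4, 16]  score +4 (running 4)
row 1: [2, 4, 8, 0] -> [0, 2, 4, 8]  score +0 (running 4)
row 2: [64, 8, 2, 4] -> [64, 8, 2, 4]  score +0 (running 4)
row 3: [8, 8, 32, 4] -> [0, 16, 32, 4]  score +16 (running 20)
Board after move:
 0 64  4 16
 0  2  4  8
64  8  2  4
 0 16 32  4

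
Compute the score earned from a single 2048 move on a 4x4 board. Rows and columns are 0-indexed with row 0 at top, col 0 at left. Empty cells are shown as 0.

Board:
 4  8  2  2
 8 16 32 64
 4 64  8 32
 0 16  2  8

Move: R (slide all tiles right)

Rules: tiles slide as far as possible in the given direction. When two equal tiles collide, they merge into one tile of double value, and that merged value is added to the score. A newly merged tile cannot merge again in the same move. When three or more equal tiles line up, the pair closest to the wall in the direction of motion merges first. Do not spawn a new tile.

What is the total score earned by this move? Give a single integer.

Slide right:
row 0: [4, 8, 2, 2] -> [0, 4, 8, 4]  score +4 (running 4)
row 1: [8, 16, 32, 64] -> [8, 16, 32, 64]  score +0 (running 4)
row 2: [4, 64, 8, 32] -> [4, 64, 8, 32]  score +0 (running 4)
row 3: [0, 16, 2, 8] -> [0, 16, 2, 8]  score +0 (running 4)
Board after move:
 0  4  8  4
 8 16 32 64
 4 64  8 32
 0 16  2  8

Answer: 4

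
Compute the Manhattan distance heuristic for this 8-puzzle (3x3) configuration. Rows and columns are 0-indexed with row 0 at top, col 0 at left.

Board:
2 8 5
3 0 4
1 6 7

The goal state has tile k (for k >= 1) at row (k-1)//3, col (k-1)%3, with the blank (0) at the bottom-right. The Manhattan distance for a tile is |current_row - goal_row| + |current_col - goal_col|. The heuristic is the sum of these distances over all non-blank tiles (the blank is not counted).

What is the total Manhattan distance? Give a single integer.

Answer: 16

Derivation:
Tile 2: at (0,0), goal (0,1), distance |0-0|+|0-1| = 1
Tile 8: at (0,1), goal (2,1), distance |0-2|+|1-1| = 2
Tile 5: at (0,2), goal (1,1), distance |0-1|+|2-1| = 2
Tile 3: at (1,0), goal (0,2), distance |1-0|+|0-2| = 3
Tile 4: at (1,2), goal (1,0), distance |1-1|+|2-0| = 2
Tile 1: at (2,0), goal (0,0), distance |2-0|+|0-0| = 2
Tile 6: at (2,1), goal (1,2), distance |2-1|+|1-2| = 2
Tile 7: at (2,2), goal (2,0), distance |2-2|+|2-0| = 2
Sum: 1 + 2 + 2 + 3 + 2 + 2 + 2 + 2 = 16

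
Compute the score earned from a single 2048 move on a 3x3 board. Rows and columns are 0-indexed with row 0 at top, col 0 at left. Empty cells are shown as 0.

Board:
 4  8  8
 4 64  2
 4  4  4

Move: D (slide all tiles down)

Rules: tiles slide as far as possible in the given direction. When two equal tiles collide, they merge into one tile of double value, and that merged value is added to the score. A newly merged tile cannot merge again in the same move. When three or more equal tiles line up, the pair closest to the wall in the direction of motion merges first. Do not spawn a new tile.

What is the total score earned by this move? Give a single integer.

Answer: 8

Derivation:
Slide down:
col 0: [4, 4, 4] -> [0, 4, 8]  score +8 (running 8)
col 1: [8, 64, 4] -> [8, 64, 4]  score +0 (running 8)
col 2: [8, 2, 4] -> [8, 2, 4]  score +0 (running 8)
Board after move:
 0  8  8
 4 64  2
 8  4  4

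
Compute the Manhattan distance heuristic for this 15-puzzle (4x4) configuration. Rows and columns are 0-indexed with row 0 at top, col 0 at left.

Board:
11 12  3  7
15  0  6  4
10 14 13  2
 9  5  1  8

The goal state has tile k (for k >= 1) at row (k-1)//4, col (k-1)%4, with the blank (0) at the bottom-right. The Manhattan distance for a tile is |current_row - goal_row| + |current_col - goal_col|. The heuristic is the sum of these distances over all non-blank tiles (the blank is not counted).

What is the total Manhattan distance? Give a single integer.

Tile 11: (0,0)->(2,2) = 4
Tile 12: (0,1)->(2,3) = 4
Tile 3: (0,2)->(0,2) = 0
Tile 7: (0,3)->(1,2) = 2
Tile 15: (1,0)->(3,2) = 4
Tile 6: (1,2)->(1,1) = 1
Tile 4: (1,3)->(0,3) = 1
Tile 10: (2,0)->(2,1) = 1
Tile 14: (2,1)->(3,1) = 1
Tile 13: (2,2)->(3,0) = 3
Tile 2: (2,3)->(0,1) = 4
Tile 9: (3,0)->(2,0) = 1
Tile 5: (3,1)->(1,0) = 3
Tile 1: (3,2)->(0,0) = 5
Tile 8: (3,3)->(1,3) = 2
Sum: 4 + 4 + 0 + 2 + 4 + 1 + 1 + 1 + 1 + 3 + 4 + 1 + 3 + 5 + 2 = 36

Answer: 36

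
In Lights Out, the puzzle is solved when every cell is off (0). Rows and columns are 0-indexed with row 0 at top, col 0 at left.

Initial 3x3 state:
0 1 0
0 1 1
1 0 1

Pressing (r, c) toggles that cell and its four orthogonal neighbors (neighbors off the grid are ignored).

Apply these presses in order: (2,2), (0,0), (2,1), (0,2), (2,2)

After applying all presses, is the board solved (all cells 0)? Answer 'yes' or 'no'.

Answer: no

Derivation:
After press 1 at (2,2):
0 1 0
0 1 0
1 1 0

After press 2 at (0,0):
1 0 0
1 1 0
1 1 0

After press 3 at (2,1):
1 0 0
1 0 0
0 0 1

After press 4 at (0,2):
1 1 1
1 0 1
0 0 1

After press 5 at (2,2):
1 1 1
1 0 0
0 1 0

Lights still on: 5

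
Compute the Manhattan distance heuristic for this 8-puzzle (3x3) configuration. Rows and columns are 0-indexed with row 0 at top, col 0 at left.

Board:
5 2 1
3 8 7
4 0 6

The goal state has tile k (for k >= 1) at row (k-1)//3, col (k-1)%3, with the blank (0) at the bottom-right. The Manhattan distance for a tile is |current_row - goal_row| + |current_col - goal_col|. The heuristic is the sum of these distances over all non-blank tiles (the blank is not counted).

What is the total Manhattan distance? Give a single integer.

Tile 5: (0,0)->(1,1) = 2
Tile 2: (0,1)->(0,1) = 0
Tile 1: (0,2)->(0,0) = 2
Tile 3: (1,0)->(0,2) = 3
Tile 8: (1,1)->(2,1) = 1
Tile 7: (1,2)->(2,0) = 3
Tile 4: (2,0)->(1,0) = 1
Tile 6: (2,2)->(1,2) = 1
Sum: 2 + 0 + 2 + 3 + 1 + 3 + 1 + 1 = 13

Answer: 13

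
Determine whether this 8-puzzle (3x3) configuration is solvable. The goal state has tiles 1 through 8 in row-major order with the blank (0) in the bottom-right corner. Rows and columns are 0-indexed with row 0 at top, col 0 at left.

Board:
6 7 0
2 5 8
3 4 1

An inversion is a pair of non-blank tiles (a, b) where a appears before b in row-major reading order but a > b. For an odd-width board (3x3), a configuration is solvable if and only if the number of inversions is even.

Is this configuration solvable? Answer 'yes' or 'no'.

Inversions (pairs i<j in row-major order where tile[i] > tile[j] > 0): 19
19 is odd, so the puzzle is not solvable.

Answer: no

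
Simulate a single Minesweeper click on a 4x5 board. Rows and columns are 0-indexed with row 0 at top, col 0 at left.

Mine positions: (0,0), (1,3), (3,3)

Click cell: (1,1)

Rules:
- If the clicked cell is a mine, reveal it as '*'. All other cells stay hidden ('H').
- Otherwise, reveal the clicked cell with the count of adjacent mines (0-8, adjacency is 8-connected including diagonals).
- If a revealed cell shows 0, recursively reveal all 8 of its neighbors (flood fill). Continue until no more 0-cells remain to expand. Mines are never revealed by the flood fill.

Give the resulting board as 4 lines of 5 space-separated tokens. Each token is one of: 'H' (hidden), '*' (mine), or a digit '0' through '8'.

H H H H H
H 1 H H H
H H H H H
H H H H H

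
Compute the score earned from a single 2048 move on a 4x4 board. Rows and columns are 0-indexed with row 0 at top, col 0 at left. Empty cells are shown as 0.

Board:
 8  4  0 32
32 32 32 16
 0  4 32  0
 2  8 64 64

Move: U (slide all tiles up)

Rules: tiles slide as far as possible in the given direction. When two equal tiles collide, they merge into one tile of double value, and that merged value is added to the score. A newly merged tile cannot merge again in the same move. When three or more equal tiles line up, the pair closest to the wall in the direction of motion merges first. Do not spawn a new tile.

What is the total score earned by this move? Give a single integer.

Slide up:
col 0: [8, 32, 0, 2] -> [8, 32, 2, 0]  score +0 (running 0)
col 1: [4, 32, 4, 8] -> [4, 32, 4, 8]  score +0 (running 0)
col 2: [0, 32, 32, 64] -> [64, 64, 0, 0]  score +64 (running 64)
col 3: [32, 16, 0, 64] -> [32, 16, 64, 0]  score +0 (running 64)
Board after move:
 8  4 64 32
32 32 64 16
 2  4  0 64
 0  8  0  0

Answer: 64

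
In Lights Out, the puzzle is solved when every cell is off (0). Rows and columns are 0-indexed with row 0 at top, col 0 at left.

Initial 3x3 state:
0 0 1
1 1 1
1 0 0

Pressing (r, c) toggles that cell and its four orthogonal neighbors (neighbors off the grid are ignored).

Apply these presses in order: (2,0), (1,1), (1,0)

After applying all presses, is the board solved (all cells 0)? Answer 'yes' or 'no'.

Answer: no

Derivation:
After press 1 at (2,0):
0 0 1
0 1 1
0 1 0

After press 2 at (1,1):
0 1 1
1 0 0
0 0 0

After press 3 at (1,0):
1 1 1
0 1 0
1 0 0

Lights still on: 5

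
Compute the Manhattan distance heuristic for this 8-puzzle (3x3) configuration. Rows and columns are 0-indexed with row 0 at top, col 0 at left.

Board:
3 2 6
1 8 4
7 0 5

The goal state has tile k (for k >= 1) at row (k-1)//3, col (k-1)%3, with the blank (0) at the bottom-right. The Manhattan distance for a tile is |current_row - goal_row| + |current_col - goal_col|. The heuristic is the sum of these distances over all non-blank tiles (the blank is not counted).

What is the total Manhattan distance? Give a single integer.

Tile 3: at (0,0), goal (0,2), distance |0-0|+|0-2| = 2
Tile 2: at (0,1), goal (0,1), distance |0-0|+|1-1| = 0
Tile 6: at (0,2), goal (1,2), distance |0-1|+|2-2| = 1
Tile 1: at (1,0), goal (0,0), distance |1-0|+|0-0| = 1
Tile 8: at (1,1), goal (2,1), distance |1-2|+|1-1| = 1
Tile 4: at (1,2), goal (1,0), distance |1-1|+|2-0| = 2
Tile 7: at (2,0), goal (2,0), distance |2-2|+|0-0| = 0
Tile 5: at (2,2), goal (1,1), distance |2-1|+|2-1| = 2
Sum: 2 + 0 + 1 + 1 + 1 + 2 + 0 + 2 = 9

Answer: 9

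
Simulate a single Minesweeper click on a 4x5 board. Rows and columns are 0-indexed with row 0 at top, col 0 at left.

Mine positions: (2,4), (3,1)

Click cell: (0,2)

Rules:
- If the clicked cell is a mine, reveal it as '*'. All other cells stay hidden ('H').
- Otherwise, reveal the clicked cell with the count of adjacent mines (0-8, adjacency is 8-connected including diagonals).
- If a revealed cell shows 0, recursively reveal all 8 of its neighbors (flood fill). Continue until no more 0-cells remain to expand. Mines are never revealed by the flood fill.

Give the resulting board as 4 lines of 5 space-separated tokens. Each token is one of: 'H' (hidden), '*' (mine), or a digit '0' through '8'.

0 0 0 0 0
0 0 0 1 1
1 1 1 1 H
H H H H H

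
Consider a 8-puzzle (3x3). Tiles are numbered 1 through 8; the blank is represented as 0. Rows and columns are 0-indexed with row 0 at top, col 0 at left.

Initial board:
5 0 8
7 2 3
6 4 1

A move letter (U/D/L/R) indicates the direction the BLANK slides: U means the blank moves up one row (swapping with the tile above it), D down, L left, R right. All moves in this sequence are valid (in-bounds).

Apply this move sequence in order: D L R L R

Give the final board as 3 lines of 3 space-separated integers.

Answer: 5 2 8
7 0 3
6 4 1

Derivation:
After move 1 (D):
5 2 8
7 0 3
6 4 1

After move 2 (L):
5 2 8
0 7 3
6 4 1

After move 3 (R):
5 2 8
7 0 3
6 4 1

After move 4 (L):
5 2 8
0 7 3
6 4 1

After move 5 (R):
5 2 8
7 0 3
6 4 1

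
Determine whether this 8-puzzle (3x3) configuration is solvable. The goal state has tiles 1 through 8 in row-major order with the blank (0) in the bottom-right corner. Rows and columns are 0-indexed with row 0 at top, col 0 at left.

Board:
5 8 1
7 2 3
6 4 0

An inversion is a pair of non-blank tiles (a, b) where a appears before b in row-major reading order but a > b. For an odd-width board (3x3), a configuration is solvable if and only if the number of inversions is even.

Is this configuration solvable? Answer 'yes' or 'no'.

Inversions (pairs i<j in row-major order where tile[i] > tile[j] > 0): 15
15 is odd, so the puzzle is not solvable.

Answer: no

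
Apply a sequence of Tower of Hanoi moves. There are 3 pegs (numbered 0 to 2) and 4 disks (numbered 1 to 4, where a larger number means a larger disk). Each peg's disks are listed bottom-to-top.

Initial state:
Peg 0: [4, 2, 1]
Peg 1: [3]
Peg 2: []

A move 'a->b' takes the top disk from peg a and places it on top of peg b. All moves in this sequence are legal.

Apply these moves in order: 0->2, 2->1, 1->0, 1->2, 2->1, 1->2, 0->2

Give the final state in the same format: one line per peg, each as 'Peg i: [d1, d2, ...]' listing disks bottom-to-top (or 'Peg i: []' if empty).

Answer: Peg 0: [4, 2]
Peg 1: []
Peg 2: [3, 1]

Derivation:
After move 1 (0->2):
Peg 0: [4, 2]
Peg 1: [3]
Peg 2: [1]

After move 2 (2->1):
Peg 0: [4, 2]
Peg 1: [3, 1]
Peg 2: []

After move 3 (1->0):
Peg 0: [4, 2, 1]
Peg 1: [3]
Peg 2: []

After move 4 (1->2):
Peg 0: [4, 2, 1]
Peg 1: []
Peg 2: [3]

After move 5 (2->1):
Peg 0: [4, 2, 1]
Peg 1: [3]
Peg 2: []

After move 6 (1->2):
Peg 0: [4, 2, 1]
Peg 1: []
Peg 2: [3]

After move 7 (0->2):
Peg 0: [4, 2]
Peg 1: []
Peg 2: [3, 1]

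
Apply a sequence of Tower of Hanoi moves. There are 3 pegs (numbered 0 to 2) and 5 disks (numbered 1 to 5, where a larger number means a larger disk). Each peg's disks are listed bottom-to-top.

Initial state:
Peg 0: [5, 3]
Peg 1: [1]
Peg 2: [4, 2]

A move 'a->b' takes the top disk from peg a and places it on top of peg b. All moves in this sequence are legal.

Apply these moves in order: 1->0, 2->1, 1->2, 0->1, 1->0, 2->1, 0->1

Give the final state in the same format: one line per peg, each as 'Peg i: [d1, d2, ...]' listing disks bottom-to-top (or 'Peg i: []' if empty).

After move 1 (1->0):
Peg 0: [5, 3, 1]
Peg 1: []
Peg 2: [4, 2]

After move 2 (2->1):
Peg 0: [5, 3, 1]
Peg 1: [2]
Peg 2: [4]

After move 3 (1->2):
Peg 0: [5, 3, 1]
Peg 1: []
Peg 2: [4, 2]

After move 4 (0->1):
Peg 0: [5, 3]
Peg 1: [1]
Peg 2: [4, 2]

After move 5 (1->0):
Peg 0: [5, 3, 1]
Peg 1: []
Peg 2: [4, 2]

After move 6 (2->1):
Peg 0: [5, 3, 1]
Peg 1: [2]
Peg 2: [4]

After move 7 (0->1):
Peg 0: [5, 3]
Peg 1: [2, 1]
Peg 2: [4]

Answer: Peg 0: [5, 3]
Peg 1: [2, 1]
Peg 2: [4]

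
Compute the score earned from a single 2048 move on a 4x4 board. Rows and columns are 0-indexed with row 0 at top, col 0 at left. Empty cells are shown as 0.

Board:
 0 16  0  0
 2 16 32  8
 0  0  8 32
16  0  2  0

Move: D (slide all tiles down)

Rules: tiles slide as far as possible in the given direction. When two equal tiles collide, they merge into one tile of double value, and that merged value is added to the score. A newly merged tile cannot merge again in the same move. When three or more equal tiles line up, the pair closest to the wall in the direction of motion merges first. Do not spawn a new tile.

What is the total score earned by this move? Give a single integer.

Slide down:
col 0: [0, 2, 0, 16] -> [0, 0, 2, 16]  score +0 (running 0)
col 1: [16, 16, 0, 0] -> [0, 0, 0, 32]  score +32 (running 32)
col 2: [0, 32, 8, 2] -> [0, 32, 8, 2]  score +0 (running 32)
col 3: [0, 8, 32, 0] -> [0, 0, 8, 32]  score +0 (running 32)
Board after move:
 0  0  0  0
 0  0 32  0
 2  0  8  8
16 32  2 32

Answer: 32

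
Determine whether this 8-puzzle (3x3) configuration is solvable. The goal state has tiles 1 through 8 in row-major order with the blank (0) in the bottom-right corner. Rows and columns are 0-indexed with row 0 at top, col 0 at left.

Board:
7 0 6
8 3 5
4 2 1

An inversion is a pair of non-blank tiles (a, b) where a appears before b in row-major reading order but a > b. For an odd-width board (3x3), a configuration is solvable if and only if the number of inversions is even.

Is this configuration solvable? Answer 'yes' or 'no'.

Inversions (pairs i<j in row-major order where tile[i] > tile[j] > 0): 24
24 is even, so the puzzle is solvable.

Answer: yes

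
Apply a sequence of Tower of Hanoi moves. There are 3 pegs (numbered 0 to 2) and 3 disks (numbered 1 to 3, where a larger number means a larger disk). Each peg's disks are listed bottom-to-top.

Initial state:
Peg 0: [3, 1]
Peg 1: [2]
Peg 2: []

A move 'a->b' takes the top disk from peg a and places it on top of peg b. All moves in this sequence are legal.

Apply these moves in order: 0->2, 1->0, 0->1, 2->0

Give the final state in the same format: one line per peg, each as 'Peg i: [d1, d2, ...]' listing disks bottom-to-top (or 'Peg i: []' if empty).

Answer: Peg 0: [3, 1]
Peg 1: [2]
Peg 2: []

Derivation:
After move 1 (0->2):
Peg 0: [3]
Peg 1: [2]
Peg 2: [1]

After move 2 (1->0):
Peg 0: [3, 2]
Peg 1: []
Peg 2: [1]

After move 3 (0->1):
Peg 0: [3]
Peg 1: [2]
Peg 2: [1]

After move 4 (2->0):
Peg 0: [3, 1]
Peg 1: [2]
Peg 2: []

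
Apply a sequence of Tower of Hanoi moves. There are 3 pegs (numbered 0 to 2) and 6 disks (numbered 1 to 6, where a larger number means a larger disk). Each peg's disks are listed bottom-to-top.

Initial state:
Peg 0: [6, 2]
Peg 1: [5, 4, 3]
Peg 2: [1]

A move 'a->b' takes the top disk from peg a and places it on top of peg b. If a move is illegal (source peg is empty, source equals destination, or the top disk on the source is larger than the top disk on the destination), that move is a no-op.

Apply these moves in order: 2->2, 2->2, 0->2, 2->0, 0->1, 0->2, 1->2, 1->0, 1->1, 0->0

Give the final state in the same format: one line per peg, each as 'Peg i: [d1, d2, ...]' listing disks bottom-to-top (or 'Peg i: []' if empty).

After move 1 (2->2):
Peg 0: [6, 2]
Peg 1: [5, 4, 3]
Peg 2: [1]

After move 2 (2->2):
Peg 0: [6, 2]
Peg 1: [5, 4, 3]
Peg 2: [1]

After move 3 (0->2):
Peg 0: [6, 2]
Peg 1: [5, 4, 3]
Peg 2: [1]

After move 4 (2->0):
Peg 0: [6, 2, 1]
Peg 1: [5, 4, 3]
Peg 2: []

After move 5 (0->1):
Peg 0: [6, 2]
Peg 1: [5, 4, 3, 1]
Peg 2: []

After move 6 (0->2):
Peg 0: [6]
Peg 1: [5, 4, 3, 1]
Peg 2: [2]

After move 7 (1->2):
Peg 0: [6]
Peg 1: [5, 4, 3]
Peg 2: [2, 1]

After move 8 (1->0):
Peg 0: [6, 3]
Peg 1: [5, 4]
Peg 2: [2, 1]

After move 9 (1->1):
Peg 0: [6, 3]
Peg 1: [5, 4]
Peg 2: [2, 1]

After move 10 (0->0):
Peg 0: [6, 3]
Peg 1: [5, 4]
Peg 2: [2, 1]

Answer: Peg 0: [6, 3]
Peg 1: [5, 4]
Peg 2: [2, 1]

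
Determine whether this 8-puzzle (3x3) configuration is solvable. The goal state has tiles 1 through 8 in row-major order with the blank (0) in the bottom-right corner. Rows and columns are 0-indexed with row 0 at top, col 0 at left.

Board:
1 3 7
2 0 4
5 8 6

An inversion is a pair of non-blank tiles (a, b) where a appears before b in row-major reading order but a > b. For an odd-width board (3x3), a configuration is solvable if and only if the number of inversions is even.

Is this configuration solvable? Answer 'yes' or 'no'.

Answer: yes

Derivation:
Inversions (pairs i<j in row-major order where tile[i] > tile[j] > 0): 6
6 is even, so the puzzle is solvable.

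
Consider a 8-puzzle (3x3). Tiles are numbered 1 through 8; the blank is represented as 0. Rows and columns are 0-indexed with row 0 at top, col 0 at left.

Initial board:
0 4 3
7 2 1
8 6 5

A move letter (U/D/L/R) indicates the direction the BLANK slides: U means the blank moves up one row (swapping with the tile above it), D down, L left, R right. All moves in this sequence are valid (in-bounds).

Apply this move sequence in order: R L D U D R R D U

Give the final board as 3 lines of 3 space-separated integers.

After move 1 (R):
4 0 3
7 2 1
8 6 5

After move 2 (L):
0 4 3
7 2 1
8 6 5

After move 3 (D):
7 4 3
0 2 1
8 6 5

After move 4 (U):
0 4 3
7 2 1
8 6 5

After move 5 (D):
7 4 3
0 2 1
8 6 5

After move 6 (R):
7 4 3
2 0 1
8 6 5

After move 7 (R):
7 4 3
2 1 0
8 6 5

After move 8 (D):
7 4 3
2 1 5
8 6 0

After move 9 (U):
7 4 3
2 1 0
8 6 5

Answer: 7 4 3
2 1 0
8 6 5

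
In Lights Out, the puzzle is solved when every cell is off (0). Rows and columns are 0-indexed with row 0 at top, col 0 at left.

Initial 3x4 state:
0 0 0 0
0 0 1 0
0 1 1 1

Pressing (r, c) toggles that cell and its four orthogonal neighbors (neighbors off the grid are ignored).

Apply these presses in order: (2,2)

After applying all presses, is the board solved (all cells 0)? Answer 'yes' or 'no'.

After press 1 at (2,2):
0 0 0 0
0 0 0 0
0 0 0 0

Lights still on: 0

Answer: yes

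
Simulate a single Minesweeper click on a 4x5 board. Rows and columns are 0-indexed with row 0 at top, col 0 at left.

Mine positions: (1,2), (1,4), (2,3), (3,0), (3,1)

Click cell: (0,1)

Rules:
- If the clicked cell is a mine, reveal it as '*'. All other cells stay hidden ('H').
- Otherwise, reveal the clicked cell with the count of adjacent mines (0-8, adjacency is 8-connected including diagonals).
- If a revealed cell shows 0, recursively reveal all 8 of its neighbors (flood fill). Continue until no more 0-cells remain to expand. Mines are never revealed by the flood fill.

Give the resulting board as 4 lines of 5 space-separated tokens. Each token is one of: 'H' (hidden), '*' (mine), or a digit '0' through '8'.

H 1 H H H
H H H H H
H H H H H
H H H H H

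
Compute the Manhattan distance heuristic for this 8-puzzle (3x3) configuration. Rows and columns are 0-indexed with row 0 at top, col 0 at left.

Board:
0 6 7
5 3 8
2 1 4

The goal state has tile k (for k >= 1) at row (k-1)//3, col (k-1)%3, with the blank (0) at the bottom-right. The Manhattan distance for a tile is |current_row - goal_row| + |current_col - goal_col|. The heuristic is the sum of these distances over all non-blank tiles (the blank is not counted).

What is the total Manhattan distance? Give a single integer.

Tile 6: (0,1)->(1,2) = 2
Tile 7: (0,2)->(2,0) = 4
Tile 5: (1,0)->(1,1) = 1
Tile 3: (1,1)->(0,2) = 2
Tile 8: (1,2)->(2,1) = 2
Tile 2: (2,0)->(0,1) = 3
Tile 1: (2,1)->(0,0) = 3
Tile 4: (2,2)->(1,0) = 3
Sum: 2 + 4 + 1 + 2 + 2 + 3 + 3 + 3 = 20

Answer: 20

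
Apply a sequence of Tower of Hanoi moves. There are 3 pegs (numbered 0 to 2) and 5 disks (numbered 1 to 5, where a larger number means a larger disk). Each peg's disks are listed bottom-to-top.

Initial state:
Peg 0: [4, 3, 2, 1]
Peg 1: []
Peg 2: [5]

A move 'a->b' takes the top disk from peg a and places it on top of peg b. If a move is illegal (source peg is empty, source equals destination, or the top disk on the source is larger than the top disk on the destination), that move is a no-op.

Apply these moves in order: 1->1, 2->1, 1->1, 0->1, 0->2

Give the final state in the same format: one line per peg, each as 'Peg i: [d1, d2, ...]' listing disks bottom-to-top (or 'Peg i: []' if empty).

After move 1 (1->1):
Peg 0: [4, 3, 2, 1]
Peg 1: []
Peg 2: [5]

After move 2 (2->1):
Peg 0: [4, 3, 2, 1]
Peg 1: [5]
Peg 2: []

After move 3 (1->1):
Peg 0: [4, 3, 2, 1]
Peg 1: [5]
Peg 2: []

After move 4 (0->1):
Peg 0: [4, 3, 2]
Peg 1: [5, 1]
Peg 2: []

After move 5 (0->2):
Peg 0: [4, 3]
Peg 1: [5, 1]
Peg 2: [2]

Answer: Peg 0: [4, 3]
Peg 1: [5, 1]
Peg 2: [2]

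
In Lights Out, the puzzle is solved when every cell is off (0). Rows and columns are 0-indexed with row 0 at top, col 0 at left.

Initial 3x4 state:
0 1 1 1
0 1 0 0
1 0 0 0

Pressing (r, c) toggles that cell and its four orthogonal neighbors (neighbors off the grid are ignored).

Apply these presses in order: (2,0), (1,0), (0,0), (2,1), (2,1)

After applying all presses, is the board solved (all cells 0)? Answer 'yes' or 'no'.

After press 1 at (2,0):
0 1 1 1
1 1 0 0
0 1 0 0

After press 2 at (1,0):
1 1 1 1
0 0 0 0
1 1 0 0

After press 3 at (0,0):
0 0 1 1
1 0 0 0
1 1 0 0

After press 4 at (2,1):
0 0 1 1
1 1 0 0
0 0 1 0

After press 5 at (2,1):
0 0 1 1
1 0 0 0
1 1 0 0

Lights still on: 5

Answer: no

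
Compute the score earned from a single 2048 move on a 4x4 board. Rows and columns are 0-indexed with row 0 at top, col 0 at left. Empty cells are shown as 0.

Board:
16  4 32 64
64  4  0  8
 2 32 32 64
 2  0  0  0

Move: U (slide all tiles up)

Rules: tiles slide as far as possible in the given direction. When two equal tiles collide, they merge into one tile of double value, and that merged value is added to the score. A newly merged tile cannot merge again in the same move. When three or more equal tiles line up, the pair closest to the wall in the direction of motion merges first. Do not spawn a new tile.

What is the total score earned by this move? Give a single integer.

Answer: 76

Derivation:
Slide up:
col 0: [16, 64, 2, 2] -> [16, 64, 4, 0]  score +4 (running 4)
col 1: [4, 4, 32, 0] -> [8, 32, 0, 0]  score +8 (running 12)
col 2: [32, 0, 32, 0] -> [64, 0, 0, 0]  score +64 (running 76)
col 3: [64, 8, 64, 0] -> [64, 8, 64, 0]  score +0 (running 76)
Board after move:
16  8 64 64
64 32  0  8
 4  0  0 64
 0  0  0  0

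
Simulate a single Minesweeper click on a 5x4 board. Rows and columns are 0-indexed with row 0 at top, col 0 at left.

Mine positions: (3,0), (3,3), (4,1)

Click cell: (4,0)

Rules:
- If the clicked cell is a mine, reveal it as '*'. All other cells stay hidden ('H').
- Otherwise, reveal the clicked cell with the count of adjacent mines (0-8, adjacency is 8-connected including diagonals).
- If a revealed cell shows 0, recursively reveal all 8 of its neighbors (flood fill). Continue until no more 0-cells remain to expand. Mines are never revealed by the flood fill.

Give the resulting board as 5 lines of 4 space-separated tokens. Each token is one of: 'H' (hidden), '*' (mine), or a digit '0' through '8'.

H H H H
H H H H
H H H H
H H H H
2 H H H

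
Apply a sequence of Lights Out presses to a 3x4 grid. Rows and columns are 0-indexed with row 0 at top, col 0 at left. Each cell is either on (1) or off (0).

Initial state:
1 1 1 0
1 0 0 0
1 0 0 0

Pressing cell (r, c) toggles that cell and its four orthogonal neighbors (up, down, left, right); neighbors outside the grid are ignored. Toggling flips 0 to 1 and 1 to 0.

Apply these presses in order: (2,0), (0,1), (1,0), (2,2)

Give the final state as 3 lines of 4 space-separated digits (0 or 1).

After press 1 at (2,0):
1 1 1 0
0 0 0 0
0 1 0 0

After press 2 at (0,1):
0 0 0 0
0 1 0 0
0 1 0 0

After press 3 at (1,0):
1 0 0 0
1 0 0 0
1 1 0 0

After press 4 at (2,2):
1 0 0 0
1 0 1 0
1 0 1 1

Answer: 1 0 0 0
1 0 1 0
1 0 1 1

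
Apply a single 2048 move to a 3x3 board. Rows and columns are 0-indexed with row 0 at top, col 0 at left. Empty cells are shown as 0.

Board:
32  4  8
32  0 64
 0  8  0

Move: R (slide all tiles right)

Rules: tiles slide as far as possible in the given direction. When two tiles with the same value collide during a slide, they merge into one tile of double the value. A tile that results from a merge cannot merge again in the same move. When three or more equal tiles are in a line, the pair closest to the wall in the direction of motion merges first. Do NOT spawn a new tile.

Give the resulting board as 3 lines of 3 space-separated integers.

Answer: 32  4  8
 0 32 64
 0  0  8

Derivation:
Slide right:
row 0: [32, 4, 8] -> [32, 4, 8]
row 1: [32, 0, 64] -> [0, 32, 64]
row 2: [0, 8, 0] -> [0, 0, 8]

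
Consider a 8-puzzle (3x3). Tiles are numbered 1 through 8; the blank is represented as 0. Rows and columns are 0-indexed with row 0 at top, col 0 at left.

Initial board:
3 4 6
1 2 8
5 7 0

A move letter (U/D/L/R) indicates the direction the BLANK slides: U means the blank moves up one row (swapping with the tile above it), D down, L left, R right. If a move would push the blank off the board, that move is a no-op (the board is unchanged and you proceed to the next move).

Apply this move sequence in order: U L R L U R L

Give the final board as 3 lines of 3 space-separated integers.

Answer: 3 0 6
1 4 2
5 7 8

Derivation:
After move 1 (U):
3 4 6
1 2 0
5 7 8

After move 2 (L):
3 4 6
1 0 2
5 7 8

After move 3 (R):
3 4 6
1 2 0
5 7 8

After move 4 (L):
3 4 6
1 0 2
5 7 8

After move 5 (U):
3 0 6
1 4 2
5 7 8

After move 6 (R):
3 6 0
1 4 2
5 7 8

After move 7 (L):
3 0 6
1 4 2
5 7 8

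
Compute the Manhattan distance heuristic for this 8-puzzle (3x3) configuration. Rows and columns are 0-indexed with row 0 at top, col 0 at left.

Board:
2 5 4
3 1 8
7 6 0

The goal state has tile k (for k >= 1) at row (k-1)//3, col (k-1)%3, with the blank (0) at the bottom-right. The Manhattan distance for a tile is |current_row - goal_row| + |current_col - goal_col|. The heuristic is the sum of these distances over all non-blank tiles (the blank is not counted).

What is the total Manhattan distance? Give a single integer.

Tile 2: (0,0)->(0,1) = 1
Tile 5: (0,1)->(1,1) = 1
Tile 4: (0,2)->(1,0) = 3
Tile 3: (1,0)->(0,2) = 3
Tile 1: (1,1)->(0,0) = 2
Tile 8: (1,2)->(2,1) = 2
Tile 7: (2,0)->(2,0) = 0
Tile 6: (2,1)->(1,2) = 2
Sum: 1 + 1 + 3 + 3 + 2 + 2 + 0 + 2 = 14

Answer: 14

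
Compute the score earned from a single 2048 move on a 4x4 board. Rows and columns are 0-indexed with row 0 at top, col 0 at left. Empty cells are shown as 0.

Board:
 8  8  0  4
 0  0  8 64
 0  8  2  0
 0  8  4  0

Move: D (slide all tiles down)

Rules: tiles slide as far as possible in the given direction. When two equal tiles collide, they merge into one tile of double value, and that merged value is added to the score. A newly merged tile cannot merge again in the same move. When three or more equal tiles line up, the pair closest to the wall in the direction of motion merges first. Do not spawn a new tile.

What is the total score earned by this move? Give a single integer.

Slide down:
col 0: [8, 0, 0, 0] -> [0, 0, 0, 8]  score +0 (running 0)
col 1: [8, 0, 8, 8] -> [0, 0, 8, 16]  score +16 (running 16)
col 2: [0, 8, 2, 4] -> [0, 8, 2, 4]  score +0 (running 16)
col 3: [4, 64, 0, 0] -> [0, 0, 4, 64]  score +0 (running 16)
Board after move:
 0  0  0  0
 0  0  8  0
 0  8  2  4
 8 16  4 64

Answer: 16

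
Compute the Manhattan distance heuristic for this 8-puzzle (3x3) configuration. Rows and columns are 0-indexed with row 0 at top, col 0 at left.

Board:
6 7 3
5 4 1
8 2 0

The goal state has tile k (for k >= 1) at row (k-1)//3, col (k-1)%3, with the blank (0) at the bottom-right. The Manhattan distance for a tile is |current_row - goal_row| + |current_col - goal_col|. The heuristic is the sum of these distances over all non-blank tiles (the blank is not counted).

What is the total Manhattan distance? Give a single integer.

Tile 6: (0,0)->(1,2) = 3
Tile 7: (0,1)->(2,0) = 3
Tile 3: (0,2)->(0,2) = 0
Tile 5: (1,0)->(1,1) = 1
Tile 4: (1,1)->(1,0) = 1
Tile 1: (1,2)->(0,0) = 3
Tile 8: (2,0)->(2,1) = 1
Tile 2: (2,1)->(0,1) = 2
Sum: 3 + 3 + 0 + 1 + 1 + 3 + 1 + 2 = 14

Answer: 14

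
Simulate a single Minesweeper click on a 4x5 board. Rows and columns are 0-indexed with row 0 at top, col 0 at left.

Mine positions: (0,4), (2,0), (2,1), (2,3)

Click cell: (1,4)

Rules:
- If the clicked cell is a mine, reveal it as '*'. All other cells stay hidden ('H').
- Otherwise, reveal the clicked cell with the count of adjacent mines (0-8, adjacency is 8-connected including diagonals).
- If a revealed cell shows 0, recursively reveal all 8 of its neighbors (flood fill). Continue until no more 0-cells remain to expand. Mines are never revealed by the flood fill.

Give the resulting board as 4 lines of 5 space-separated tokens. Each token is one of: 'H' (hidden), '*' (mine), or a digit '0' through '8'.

H H H H H
H H H H 2
H H H H H
H H H H H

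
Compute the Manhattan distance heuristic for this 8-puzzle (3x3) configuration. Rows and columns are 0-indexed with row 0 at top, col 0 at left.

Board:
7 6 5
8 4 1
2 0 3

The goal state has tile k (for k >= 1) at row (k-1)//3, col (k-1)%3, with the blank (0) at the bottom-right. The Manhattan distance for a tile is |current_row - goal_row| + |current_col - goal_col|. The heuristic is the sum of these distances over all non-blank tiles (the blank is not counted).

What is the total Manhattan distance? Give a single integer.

Answer: 17

Derivation:
Tile 7: (0,0)->(2,0) = 2
Tile 6: (0,1)->(1,2) = 2
Tile 5: (0,2)->(1,1) = 2
Tile 8: (1,0)->(2,1) = 2
Tile 4: (1,1)->(1,0) = 1
Tile 1: (1,2)->(0,0) = 3
Tile 2: (2,0)->(0,1) = 3
Tile 3: (2,2)->(0,2) = 2
Sum: 2 + 2 + 2 + 2 + 1 + 3 + 3 + 2 = 17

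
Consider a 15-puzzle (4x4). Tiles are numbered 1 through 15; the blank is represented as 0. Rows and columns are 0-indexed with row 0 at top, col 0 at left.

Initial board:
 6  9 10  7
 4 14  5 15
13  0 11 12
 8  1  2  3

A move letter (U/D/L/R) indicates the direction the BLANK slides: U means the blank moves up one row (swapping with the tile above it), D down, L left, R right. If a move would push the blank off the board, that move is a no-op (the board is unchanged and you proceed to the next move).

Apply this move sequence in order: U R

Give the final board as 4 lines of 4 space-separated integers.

After move 1 (U):
 6  9 10  7
 4  0  5 15
13 14 11 12
 8  1  2  3

After move 2 (R):
 6  9 10  7
 4  5  0 15
13 14 11 12
 8  1  2  3

Answer:  6  9 10  7
 4  5  0 15
13 14 11 12
 8  1  2  3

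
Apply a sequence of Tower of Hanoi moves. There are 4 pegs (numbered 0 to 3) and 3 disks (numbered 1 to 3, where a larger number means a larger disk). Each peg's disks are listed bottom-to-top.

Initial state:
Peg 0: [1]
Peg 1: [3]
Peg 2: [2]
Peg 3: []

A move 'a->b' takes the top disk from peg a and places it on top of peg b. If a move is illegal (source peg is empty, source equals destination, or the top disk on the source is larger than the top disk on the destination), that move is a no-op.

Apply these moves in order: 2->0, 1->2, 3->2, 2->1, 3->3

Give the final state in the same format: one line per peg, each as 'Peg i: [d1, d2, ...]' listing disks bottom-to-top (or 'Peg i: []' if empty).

Answer: Peg 0: [1]
Peg 1: [3, 2]
Peg 2: []
Peg 3: []

Derivation:
After move 1 (2->0):
Peg 0: [1]
Peg 1: [3]
Peg 2: [2]
Peg 3: []

After move 2 (1->2):
Peg 0: [1]
Peg 1: [3]
Peg 2: [2]
Peg 3: []

After move 3 (3->2):
Peg 0: [1]
Peg 1: [3]
Peg 2: [2]
Peg 3: []

After move 4 (2->1):
Peg 0: [1]
Peg 1: [3, 2]
Peg 2: []
Peg 3: []

After move 5 (3->3):
Peg 0: [1]
Peg 1: [3, 2]
Peg 2: []
Peg 3: []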